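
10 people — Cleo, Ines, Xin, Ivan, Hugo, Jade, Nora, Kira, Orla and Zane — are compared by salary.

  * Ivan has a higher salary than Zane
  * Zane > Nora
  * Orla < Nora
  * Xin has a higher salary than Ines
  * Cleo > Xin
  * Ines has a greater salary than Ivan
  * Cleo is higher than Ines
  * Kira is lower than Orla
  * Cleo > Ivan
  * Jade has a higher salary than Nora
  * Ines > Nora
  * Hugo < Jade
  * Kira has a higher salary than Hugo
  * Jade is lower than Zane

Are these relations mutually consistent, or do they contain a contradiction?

consistent

The single ordering Hugo < Kira < Orla < Nora < Jade < Zane < Ivan < Ines < Xin < Cleo satisfies every listed relation, so no contradiction arises.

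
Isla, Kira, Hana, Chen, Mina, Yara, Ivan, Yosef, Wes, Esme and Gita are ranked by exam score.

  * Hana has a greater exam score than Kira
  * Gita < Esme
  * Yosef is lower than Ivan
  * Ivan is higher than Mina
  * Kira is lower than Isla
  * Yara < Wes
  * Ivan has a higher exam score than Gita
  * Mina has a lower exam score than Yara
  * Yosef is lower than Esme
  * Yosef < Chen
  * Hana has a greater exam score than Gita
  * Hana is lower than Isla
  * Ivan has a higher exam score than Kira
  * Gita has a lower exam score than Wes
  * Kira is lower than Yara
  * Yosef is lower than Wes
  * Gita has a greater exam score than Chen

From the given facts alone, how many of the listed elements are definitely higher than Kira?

From Kira the given relations immediately reach Yara, Ivan, Hana, Isla.
From those, Wes — 5 in total.
No other element is forced above Kira by the given relations, so the count is 5.

5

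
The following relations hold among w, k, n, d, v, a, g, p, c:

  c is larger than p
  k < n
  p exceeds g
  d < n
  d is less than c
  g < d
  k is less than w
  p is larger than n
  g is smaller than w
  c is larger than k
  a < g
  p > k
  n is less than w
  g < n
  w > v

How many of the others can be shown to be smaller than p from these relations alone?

5

From p the given relations immediately reach k, g, n.
From those, a, d — 5 in total.
No other element is forced below p by the given relations, so the count is 5.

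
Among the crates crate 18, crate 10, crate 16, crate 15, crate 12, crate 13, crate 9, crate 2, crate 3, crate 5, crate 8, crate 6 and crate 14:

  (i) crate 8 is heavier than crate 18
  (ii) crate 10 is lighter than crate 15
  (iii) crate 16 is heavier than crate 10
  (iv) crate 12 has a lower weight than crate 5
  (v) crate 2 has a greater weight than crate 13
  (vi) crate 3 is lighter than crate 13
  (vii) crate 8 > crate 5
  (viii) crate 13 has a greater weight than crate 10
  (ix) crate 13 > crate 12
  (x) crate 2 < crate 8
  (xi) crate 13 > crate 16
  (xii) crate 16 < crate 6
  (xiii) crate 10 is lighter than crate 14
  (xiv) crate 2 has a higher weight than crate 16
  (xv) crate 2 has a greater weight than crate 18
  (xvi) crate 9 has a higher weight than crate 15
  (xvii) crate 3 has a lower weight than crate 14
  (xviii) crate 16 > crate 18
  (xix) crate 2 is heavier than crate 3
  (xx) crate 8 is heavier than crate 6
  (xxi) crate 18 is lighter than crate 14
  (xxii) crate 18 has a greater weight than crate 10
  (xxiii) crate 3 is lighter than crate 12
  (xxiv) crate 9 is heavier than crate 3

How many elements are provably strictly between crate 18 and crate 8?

4

The relations place crate 18 below crate 8. An element lies strictly between them when it is forced above crate 18 and also forced below crate 8.
Above crate 18: {crate 16, crate 13, crate 2, crate 6, crate 14}. Below crate 8: {crate 10, crate 16, crate 3, crate 12, crate 13, crate 2, crate 6, crate 5}.
Intersection: {crate 16, crate 13, crate 2, crate 6} — 4.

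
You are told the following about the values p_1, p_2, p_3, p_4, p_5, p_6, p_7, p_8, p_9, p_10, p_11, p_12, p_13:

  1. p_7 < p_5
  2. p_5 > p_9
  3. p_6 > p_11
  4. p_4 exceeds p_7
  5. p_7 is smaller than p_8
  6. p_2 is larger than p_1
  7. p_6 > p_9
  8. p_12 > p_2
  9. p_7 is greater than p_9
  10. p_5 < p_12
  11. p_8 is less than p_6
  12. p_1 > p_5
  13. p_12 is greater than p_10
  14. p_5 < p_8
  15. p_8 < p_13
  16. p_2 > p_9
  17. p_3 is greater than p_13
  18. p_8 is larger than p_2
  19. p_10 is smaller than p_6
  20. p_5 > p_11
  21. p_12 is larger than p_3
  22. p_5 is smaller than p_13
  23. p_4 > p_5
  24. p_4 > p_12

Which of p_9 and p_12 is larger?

p_12

p_9 < p_7 < p_5 < p_1 < p_2 < p_8 < p_13 < p_3 < p_12, by transitivity through p_7, p_5, p_1, p_2, p_8, p_13, p_3.
So p_9 < p_12; p_12 is the larger of the two.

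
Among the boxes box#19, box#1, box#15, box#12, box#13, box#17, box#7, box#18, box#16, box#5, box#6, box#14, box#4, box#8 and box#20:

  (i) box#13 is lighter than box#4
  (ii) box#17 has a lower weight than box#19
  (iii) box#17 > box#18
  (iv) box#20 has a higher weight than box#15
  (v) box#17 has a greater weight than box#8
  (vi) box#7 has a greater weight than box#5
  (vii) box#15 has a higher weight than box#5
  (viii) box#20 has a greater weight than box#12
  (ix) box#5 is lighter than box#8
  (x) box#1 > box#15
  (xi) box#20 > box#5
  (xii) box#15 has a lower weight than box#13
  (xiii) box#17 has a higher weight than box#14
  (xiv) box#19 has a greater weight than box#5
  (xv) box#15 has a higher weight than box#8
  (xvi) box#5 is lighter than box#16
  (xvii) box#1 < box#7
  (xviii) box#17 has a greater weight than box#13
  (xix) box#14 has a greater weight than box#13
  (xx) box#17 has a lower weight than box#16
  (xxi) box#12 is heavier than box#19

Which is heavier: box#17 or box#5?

box#17

Link the given pairs in sequence: box#5 < box#8; box#8 < box#15; box#15 < box#13; box#13 < box#14; box#14 < box#17.
Together: box#5 < box#8 < box#15 < box#13 < box#14 < box#17.
So box#5 < box#17; box#17 is the heavier of the two.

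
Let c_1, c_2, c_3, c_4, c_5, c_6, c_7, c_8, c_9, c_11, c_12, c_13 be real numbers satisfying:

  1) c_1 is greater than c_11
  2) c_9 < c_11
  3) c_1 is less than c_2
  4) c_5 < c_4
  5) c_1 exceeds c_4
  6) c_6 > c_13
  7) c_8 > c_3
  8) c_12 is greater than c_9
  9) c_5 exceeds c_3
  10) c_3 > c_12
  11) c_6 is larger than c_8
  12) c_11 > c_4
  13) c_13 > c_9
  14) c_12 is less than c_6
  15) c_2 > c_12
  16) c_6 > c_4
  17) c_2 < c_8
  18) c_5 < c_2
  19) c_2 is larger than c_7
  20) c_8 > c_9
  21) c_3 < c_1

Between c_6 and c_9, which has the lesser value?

c_9 < c_12 and c_12 < c_3 give c_9 < c_3.
With c_3 < c_5: c_9 < c_12 < c_3 < c_5.
With c_5 < c_4: c_9 < c_12 < c_3 < c_5 < c_4.
Then c_4 < c_11 extends the chain to c_11.
Then c_11 < c_1 extends the chain to c_1.
Then c_1 < c_2 extends the chain to c_2.
With c_2 < c_8: c_9 < c_12 < c_3 < c_5 < c_4 < c_11 < c_1 < c_2 < c_8.
Then c_8 < c_6 extends the chain to c_6.
So c_9 < c_6; c_9 is the smaller of the two.

c_9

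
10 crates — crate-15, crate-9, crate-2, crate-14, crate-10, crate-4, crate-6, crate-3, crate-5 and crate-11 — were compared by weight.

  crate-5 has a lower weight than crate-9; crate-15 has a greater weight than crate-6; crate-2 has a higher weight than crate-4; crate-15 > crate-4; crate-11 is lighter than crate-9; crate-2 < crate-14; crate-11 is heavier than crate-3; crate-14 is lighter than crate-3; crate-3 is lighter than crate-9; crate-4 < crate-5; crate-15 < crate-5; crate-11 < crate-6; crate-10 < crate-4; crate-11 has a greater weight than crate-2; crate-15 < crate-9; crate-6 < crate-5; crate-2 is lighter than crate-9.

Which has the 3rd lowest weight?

crate-2

The consecutive relations fix a unique order: crate-10 < crate-4 < crate-2 < crate-14 < crate-3 < crate-11 < crate-6 < crate-15 < crate-5 < crate-9.
Counting 3 from the smallest end gives crate-2.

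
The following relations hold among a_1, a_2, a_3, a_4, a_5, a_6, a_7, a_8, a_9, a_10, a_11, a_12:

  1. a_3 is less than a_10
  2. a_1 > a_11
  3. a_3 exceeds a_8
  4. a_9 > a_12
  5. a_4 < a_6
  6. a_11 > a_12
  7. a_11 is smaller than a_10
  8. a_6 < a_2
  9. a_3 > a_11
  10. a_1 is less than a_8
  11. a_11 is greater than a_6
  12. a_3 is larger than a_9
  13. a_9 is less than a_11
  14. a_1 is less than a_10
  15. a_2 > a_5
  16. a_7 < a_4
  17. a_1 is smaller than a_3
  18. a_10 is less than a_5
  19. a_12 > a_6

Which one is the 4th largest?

a_3

The consecutive relations fix a unique order: a_7 < a_4 < a_6 < a_12 < a_9 < a_11 < a_1 < a_8 < a_3 < a_10 < a_5 < a_2.
Counting 4 from the largest end gives a_3.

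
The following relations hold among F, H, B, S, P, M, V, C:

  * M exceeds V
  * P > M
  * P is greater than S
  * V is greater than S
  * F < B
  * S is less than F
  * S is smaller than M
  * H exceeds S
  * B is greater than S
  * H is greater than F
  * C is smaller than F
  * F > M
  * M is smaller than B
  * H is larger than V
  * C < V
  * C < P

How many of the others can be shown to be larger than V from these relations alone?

Directly above V: M, H.
One step further: F, P, B (5 so far).
Nothing else is reachable above V; 5 in all.

5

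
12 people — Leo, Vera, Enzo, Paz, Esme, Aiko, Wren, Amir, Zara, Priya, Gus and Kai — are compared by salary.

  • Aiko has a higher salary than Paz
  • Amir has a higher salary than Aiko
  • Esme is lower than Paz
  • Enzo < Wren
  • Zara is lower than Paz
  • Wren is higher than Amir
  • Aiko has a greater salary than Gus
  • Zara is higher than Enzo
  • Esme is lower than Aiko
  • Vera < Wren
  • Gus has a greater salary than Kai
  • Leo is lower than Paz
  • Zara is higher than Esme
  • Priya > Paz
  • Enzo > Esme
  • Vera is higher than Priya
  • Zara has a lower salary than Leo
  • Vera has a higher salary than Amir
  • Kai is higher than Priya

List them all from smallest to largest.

Each adjacent pair is fixed by a given relation: Esme < Enzo; Enzo < Zara; Zara < Leo; Leo < Paz; Paz < Priya; Priya < Kai; Kai < Gus; Gus < Aiko; Aiko < Amir; Amir < Vera; Vera < Wren. Chaining them end to end gives the full order.

Esme < Enzo < Zara < Leo < Paz < Priya < Kai < Gus < Aiko < Amir < Vera < Wren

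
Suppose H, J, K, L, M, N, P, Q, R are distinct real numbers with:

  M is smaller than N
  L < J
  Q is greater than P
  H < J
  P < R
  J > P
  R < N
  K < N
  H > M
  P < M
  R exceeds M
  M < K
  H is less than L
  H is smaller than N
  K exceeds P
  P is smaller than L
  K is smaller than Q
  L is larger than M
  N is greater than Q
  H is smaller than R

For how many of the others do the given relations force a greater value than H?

4

Directly above H: L, J, R, N.
Nothing else is reachable above H; 4 in all.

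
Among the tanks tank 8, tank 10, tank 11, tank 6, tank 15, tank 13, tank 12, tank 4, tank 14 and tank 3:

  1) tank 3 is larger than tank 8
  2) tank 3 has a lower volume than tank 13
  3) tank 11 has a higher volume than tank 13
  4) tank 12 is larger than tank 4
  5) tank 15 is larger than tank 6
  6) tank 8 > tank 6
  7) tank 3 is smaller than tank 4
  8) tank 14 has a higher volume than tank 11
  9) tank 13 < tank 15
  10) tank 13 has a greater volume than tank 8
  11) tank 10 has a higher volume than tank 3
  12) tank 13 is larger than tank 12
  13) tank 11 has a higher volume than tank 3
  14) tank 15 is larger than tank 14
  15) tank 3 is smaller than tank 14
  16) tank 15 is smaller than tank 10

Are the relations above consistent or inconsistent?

consistent

Every relation is compatible with tank 6 < tank 8 < tank 3 < tank 4 < tank 12 < tank 13 < tank 11 < tank 14 < tank 15 < tank 10; the set is consistent.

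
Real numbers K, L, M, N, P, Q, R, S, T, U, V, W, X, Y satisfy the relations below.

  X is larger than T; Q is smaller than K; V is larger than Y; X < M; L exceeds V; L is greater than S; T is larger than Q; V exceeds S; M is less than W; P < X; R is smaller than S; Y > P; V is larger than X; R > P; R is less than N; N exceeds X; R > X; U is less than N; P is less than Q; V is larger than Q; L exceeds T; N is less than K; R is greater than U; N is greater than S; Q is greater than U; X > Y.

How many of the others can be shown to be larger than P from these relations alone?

12

Directly above P: Y, Q, X, R.
One step further: T, S, N, V, M, K (10 so far).
One step further: L, W (12 so far).
Nothing else is reachable above P; 12 in all.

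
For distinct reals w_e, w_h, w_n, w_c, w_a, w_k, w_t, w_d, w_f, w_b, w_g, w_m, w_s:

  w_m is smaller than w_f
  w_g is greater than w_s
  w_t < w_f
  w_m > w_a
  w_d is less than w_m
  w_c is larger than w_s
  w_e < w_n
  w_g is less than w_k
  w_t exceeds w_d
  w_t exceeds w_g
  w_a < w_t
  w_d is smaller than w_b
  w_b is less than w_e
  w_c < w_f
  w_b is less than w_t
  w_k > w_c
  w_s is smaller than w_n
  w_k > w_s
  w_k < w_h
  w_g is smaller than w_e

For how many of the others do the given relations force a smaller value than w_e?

Directly below w_e: w_g, w_b.
One step further: w_s, w_d (4 so far).
Nothing else is reachable below w_e; 4 in all.

4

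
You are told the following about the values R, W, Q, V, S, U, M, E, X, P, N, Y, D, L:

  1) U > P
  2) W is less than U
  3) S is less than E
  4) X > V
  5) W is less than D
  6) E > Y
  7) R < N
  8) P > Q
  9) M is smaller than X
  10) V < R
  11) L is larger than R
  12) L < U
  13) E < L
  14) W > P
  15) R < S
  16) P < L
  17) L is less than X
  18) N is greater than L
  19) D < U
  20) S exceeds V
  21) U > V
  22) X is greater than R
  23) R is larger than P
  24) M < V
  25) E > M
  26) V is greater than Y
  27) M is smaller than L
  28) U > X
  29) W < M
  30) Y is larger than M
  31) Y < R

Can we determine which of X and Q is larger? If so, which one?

Following the relations from Q: Q < P < W < M < Y < V < R < S < E < L < X.
So X is larger.

X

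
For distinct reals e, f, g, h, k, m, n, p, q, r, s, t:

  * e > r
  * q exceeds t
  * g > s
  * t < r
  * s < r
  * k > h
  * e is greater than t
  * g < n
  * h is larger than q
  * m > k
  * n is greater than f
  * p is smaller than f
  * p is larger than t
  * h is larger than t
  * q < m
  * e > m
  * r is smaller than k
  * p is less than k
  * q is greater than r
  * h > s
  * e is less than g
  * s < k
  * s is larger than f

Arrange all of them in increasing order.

t < p < f < s < r < q < h < k < m < e < g < n

Nothing is placed below t, so it is least; from there t < p; p < f; f < s; s < r; r < q; q < h; h < k; k < m; m < e; e < g; g < n, each given directly.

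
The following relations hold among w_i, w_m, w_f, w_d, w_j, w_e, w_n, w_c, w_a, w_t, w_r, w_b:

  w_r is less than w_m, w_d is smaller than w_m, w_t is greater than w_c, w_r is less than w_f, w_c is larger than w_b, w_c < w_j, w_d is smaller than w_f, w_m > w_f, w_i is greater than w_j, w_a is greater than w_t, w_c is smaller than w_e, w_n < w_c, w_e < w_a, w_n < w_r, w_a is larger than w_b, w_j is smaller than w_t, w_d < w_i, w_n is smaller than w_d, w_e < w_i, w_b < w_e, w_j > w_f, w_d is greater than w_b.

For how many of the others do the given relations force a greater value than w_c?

The elements the relations force above w_c are w_e, w_j, w_i, w_t, w_a — no chain reaches any other.
That is 5.

5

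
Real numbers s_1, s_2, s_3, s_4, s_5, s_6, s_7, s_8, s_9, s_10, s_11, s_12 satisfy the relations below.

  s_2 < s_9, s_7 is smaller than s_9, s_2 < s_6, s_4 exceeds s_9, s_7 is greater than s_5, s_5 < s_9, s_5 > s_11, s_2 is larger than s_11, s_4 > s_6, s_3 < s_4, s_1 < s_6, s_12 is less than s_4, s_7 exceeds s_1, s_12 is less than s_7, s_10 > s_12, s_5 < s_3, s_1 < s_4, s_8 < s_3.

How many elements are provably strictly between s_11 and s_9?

Chaining upward from s_11 reaches: s_5, s_2, s_7, s_6, s_3, s_4.
Chaining downward from s_9 reaches: s_12, s_1, s_5, s_2, s_7.
Strictly between s_11 and s_9 are those in both lists: s_5, s_2, s_7 — 3 elements.

3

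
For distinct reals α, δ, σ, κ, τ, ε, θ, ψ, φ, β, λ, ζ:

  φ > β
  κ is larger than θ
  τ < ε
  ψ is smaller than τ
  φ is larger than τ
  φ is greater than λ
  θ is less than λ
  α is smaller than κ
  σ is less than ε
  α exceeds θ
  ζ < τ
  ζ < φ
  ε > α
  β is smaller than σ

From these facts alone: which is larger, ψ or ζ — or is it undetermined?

undetermined

Following every chain through ζ: above ζ we get τ, φ, ε.
ψ is not reached, and no chain runs the other way from ψ to ζ.
So the given relations leave the order of ζ and ψ undetermined.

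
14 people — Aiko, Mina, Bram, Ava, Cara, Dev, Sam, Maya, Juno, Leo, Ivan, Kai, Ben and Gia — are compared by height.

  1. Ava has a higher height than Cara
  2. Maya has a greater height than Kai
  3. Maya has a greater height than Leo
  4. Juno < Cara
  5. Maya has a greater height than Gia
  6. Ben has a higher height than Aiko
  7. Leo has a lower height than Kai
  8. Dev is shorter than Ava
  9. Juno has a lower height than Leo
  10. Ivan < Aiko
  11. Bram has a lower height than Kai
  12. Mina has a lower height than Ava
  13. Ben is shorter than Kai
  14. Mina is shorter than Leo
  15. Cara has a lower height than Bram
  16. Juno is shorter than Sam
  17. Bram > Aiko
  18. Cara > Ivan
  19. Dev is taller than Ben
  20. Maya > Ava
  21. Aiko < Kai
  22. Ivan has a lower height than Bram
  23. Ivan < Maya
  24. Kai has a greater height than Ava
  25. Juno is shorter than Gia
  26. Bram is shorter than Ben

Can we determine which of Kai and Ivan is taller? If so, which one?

Ivan < Cara and Cara < Bram give Ivan < Bram.
With Bram < Ben: Ivan < Cara < Bram < Ben.
With Ben < Dev: Ivan < Cara < Bram < Ben < Dev.
With Dev < Ava: Ivan < Cara < Bram < Ben < Dev < Ava.
With Ava < Kai: Ivan < Cara < Bram < Ben < Dev < Ava < Kai.
So Kai is taller.

Kai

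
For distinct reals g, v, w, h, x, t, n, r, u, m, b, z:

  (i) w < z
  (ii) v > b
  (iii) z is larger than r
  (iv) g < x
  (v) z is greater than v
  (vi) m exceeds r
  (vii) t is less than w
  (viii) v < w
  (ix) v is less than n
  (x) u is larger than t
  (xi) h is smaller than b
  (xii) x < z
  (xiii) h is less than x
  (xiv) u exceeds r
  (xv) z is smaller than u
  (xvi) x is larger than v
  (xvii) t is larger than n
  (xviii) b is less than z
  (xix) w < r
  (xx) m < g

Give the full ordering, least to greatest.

h < b < v < n < t < w < r < m < g < x < z < u

The consecutive links are each given: h < b; b < v; v < n; n < t; t < w; w < r; r < m; m < g; g < x; x < z; z < u.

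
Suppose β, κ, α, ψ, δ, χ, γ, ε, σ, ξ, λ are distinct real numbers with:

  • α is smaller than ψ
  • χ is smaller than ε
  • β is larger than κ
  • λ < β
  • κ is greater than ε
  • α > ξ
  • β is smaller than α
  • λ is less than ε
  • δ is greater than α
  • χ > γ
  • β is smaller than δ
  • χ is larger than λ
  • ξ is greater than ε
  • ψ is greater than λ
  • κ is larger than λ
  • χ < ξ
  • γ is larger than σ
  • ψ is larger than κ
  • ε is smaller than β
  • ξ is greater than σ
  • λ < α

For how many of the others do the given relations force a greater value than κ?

4

The elements the relations force above κ are β, α, ψ, δ — no chain reaches any other.
That is 4.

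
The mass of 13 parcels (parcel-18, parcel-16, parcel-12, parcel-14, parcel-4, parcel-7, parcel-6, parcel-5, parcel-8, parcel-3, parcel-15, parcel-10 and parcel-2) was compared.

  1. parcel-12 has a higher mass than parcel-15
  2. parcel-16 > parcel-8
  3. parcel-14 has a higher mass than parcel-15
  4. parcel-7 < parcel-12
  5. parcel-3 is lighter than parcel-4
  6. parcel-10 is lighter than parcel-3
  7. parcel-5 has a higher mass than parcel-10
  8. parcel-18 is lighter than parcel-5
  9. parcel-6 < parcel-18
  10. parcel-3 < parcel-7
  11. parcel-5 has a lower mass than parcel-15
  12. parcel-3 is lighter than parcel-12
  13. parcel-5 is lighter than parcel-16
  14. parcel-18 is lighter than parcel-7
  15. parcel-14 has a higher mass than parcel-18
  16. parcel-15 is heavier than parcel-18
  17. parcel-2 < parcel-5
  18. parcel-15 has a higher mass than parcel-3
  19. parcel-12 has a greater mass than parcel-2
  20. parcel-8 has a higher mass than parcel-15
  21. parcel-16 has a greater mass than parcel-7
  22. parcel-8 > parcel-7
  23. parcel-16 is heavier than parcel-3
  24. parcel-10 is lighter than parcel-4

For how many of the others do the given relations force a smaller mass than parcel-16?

Directly below parcel-16: parcel-3, parcel-5, parcel-7, parcel-8.
One step further: parcel-10, parcel-2, parcel-18, parcel-15 (8 so far).
One step further: parcel-6 (9 so far).
Nothing else is reachable below parcel-16; 9 in all.

9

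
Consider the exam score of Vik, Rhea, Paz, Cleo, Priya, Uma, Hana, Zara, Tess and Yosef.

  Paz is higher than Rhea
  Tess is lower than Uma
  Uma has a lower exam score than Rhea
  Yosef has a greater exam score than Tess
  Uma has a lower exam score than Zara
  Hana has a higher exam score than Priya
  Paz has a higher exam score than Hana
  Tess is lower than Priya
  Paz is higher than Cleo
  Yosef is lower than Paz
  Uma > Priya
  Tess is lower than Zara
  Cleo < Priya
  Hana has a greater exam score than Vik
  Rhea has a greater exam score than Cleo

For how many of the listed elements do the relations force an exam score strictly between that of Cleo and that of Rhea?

2

The relations place Cleo below Rhea. An element lies strictly between them when it is forced above Cleo and also forced below Rhea.
Above Cleo: {Priya, Uma, Zara, Hana, Paz}. Below Rhea: {Tess, Priya, Uma}.
Intersection: {Priya, Uma} — 2.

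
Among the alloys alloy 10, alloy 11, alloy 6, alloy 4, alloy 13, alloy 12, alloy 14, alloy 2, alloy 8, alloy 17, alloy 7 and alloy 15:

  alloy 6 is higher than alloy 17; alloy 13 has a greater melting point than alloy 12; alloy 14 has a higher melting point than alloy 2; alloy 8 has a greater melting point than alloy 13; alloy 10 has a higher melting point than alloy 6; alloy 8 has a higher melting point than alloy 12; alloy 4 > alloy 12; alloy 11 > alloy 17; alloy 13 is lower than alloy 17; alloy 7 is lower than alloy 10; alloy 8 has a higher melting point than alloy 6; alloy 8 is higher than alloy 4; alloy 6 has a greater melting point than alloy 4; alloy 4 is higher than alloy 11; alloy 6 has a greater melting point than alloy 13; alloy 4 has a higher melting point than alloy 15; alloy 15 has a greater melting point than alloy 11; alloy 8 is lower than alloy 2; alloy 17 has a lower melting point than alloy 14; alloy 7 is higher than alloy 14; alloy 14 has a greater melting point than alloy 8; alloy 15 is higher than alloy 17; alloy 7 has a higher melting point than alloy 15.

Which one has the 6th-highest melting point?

The consecutive relations fix a unique order: alloy 12 < alloy 13 < alloy 17 < alloy 11 < alloy 15 < alloy 4 < alloy 6 < alloy 8 < alloy 2 < alloy 14 < alloy 7 < alloy 10.
Counting 6 from the largest end gives alloy 6.

alloy 6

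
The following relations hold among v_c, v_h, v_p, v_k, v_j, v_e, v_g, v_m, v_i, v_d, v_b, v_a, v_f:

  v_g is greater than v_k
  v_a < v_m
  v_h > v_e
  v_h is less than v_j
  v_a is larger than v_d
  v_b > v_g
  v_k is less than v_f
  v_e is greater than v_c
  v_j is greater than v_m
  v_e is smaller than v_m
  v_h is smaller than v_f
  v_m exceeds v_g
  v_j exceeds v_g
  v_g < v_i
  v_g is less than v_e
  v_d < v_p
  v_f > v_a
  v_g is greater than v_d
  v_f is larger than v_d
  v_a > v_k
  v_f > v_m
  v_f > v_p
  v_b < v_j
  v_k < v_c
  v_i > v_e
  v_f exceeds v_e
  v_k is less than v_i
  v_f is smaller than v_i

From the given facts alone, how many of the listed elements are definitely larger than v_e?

5

The elements the relations force above v_e are v_h, v_m, v_j, v_f, v_i — no chain reaches any other.
That is 5.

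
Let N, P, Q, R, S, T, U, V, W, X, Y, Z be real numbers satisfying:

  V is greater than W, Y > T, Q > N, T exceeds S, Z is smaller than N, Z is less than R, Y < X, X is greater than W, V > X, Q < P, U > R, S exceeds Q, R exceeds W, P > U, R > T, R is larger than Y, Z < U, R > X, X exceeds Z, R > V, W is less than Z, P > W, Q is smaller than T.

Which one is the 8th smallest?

X

The consecutive relations fix a unique order: W < Z < N < Q < S < T < Y < X < V < R < U < P.
The 8th smallest is X.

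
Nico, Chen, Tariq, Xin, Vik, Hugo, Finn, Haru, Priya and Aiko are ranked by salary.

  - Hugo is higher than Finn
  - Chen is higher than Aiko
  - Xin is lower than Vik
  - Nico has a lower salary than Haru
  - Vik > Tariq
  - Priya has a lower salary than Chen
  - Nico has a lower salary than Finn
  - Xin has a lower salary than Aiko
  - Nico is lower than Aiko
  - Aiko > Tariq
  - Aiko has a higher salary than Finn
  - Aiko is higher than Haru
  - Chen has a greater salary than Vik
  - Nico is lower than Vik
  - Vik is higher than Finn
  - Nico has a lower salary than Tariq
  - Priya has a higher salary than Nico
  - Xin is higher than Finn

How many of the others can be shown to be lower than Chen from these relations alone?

The elements the relations force below Chen are Nico, Priya, Haru, Finn, Xin, Tariq, Vik, Aiko — no chain reaches any other.
That is 8.

8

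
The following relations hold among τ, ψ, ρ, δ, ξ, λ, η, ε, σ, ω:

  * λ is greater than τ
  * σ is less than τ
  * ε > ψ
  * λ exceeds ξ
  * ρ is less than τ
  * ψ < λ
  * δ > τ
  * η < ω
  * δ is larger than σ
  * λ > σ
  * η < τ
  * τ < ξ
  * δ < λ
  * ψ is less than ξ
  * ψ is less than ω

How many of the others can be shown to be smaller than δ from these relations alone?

The elements the relations force below δ are η, σ, ρ, τ — no chain reaches any other.
That is 4.

4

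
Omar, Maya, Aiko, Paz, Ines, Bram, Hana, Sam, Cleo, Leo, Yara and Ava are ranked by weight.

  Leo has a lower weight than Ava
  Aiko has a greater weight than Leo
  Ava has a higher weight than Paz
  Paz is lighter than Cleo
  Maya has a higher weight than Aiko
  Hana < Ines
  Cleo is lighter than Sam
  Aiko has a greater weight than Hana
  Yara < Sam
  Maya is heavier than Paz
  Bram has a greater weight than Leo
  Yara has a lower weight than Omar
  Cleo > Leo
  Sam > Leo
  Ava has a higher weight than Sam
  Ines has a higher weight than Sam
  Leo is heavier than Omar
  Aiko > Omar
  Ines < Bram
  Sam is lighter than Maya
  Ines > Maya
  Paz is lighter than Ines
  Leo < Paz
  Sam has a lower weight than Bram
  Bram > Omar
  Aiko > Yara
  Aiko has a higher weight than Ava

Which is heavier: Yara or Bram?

Yara < Omar and Omar < Leo give Yara < Leo.
Then Leo < Paz extends the chain to Paz.
With Paz < Cleo: Yara < Omar < Leo < Paz < Cleo.
Then Cleo < Sam extends the chain to Sam.
With Sam < Ava: Yara < Omar < Leo < Paz < Cleo < Sam < Ava.
Then Ava < Aiko extends the chain to Aiko.
Then Aiko < Maya extends the chain to Maya.
With Maya < Ines: Yara < Omar < Leo < Paz < Cleo < Sam < Ava < Aiko < Maya < Ines.
Then Ines < Bram extends the chain to Bram.
So Yara < Bram; Bram is the heavier of the two.

Bram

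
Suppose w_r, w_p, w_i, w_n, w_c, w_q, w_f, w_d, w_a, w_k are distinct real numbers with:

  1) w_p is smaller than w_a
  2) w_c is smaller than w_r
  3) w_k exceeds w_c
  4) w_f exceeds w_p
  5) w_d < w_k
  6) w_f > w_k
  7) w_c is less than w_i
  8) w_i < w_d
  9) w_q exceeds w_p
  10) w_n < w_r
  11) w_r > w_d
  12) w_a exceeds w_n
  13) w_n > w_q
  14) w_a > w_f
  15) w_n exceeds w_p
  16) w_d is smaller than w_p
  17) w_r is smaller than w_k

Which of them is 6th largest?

Chaining the given pairs: w_c < w_i < w_d < w_p < w_q < w_n < w_r < w_k < w_f < w_a.
The 6th largest is w_q.

w_q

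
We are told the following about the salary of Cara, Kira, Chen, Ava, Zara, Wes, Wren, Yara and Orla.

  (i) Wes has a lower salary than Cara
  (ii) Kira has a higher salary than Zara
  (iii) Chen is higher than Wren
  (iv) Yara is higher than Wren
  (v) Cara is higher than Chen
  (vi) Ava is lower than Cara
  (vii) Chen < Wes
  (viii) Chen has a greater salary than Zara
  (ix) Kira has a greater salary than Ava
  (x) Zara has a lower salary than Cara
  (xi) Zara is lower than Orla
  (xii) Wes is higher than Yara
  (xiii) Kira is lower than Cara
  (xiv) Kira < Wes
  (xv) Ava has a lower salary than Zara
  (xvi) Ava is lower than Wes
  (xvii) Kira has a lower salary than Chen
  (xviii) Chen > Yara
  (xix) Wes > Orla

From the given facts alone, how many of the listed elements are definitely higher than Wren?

4

The elements the relations force above Wren are Yara, Chen, Wes, Cara — no chain reaches any other.
That is 4.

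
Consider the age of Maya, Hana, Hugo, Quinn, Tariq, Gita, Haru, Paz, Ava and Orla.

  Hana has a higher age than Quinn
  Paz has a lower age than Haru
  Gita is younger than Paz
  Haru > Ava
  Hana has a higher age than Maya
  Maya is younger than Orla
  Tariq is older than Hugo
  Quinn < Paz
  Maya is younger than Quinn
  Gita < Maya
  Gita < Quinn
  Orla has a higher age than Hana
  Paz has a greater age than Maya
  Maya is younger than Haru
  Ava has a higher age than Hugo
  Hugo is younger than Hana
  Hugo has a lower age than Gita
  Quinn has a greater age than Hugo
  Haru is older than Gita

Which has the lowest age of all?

Chaining upward from Hugo: directly above it, Gita, Ava, Quinn, Tariq, Hana; then Maya, Paz, Orla, Haru.
That covers every other element, and nothing is given below Hugo, so Hugo is the lowest age.

Hugo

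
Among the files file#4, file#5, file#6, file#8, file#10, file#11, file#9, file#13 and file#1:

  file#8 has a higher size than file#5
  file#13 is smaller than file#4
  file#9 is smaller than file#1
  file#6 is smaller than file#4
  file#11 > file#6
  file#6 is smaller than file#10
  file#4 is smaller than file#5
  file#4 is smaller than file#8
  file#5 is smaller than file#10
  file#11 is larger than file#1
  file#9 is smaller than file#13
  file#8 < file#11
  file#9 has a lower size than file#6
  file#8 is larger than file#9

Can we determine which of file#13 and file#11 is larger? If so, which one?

Link the given pairs in sequence: file#13 < file#4; file#4 < file#5; file#5 < file#8; file#8 < file#11.
Chaining these gives file#13 < file#4 < file#5 < file#8 < file#11.
So file#11 is larger.

file#11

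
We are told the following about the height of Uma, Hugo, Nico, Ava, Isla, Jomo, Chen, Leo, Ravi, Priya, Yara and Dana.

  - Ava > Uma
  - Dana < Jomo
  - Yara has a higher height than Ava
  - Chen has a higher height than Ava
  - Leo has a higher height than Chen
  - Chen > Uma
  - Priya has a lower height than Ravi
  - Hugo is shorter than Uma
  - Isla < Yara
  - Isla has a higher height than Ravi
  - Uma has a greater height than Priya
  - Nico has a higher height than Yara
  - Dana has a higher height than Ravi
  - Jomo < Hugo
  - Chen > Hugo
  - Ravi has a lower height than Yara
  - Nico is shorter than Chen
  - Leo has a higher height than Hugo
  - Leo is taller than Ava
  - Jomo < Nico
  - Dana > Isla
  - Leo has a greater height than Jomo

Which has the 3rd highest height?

Piecing the relations together gives one ordering: Priya < Ravi < Isla < Dana < Jomo < Hugo < Uma < Ava < Yara < Nico < Chen < Leo.
Counting 3 from the largest end gives Nico.

Nico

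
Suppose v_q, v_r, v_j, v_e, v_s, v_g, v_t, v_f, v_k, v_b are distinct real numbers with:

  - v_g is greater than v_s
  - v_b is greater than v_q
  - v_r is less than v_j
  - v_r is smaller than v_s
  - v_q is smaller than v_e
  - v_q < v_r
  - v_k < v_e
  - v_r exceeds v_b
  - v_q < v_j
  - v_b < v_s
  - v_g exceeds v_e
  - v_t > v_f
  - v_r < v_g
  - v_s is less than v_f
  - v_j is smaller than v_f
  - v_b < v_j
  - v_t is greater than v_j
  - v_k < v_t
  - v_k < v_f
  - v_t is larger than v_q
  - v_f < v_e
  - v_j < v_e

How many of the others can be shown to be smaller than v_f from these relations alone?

The elements the relations force below v_f are v_q, v_b, v_r, v_k, v_j, v_s — no chain reaches any other.
That is 6.

6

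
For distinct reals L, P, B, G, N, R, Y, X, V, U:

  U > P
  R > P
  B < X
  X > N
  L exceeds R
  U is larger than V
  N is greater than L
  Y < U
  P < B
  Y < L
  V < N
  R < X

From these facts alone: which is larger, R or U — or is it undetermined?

Following every chain through R: above R we get L, N, X; below R we get P.
U is not reached, and no chain runs the other way from U to R.
So the given relations leave the order of R and U undetermined.

undetermined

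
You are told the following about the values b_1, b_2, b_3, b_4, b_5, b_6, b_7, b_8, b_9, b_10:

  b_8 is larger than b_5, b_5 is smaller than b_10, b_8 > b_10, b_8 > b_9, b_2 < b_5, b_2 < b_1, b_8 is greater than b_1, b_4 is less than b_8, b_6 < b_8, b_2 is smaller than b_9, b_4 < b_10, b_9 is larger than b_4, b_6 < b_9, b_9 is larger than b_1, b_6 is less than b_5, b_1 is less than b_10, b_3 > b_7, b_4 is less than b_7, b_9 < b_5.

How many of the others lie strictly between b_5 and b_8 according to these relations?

Chaining upward from b_5 reaches: b_10.
Chaining downward from b_8 reaches: b_2, b_1, b_4, b_6, b_9, b_10.
Strictly between b_5 and b_8 are those in both lists: b_10 — 1 element.

1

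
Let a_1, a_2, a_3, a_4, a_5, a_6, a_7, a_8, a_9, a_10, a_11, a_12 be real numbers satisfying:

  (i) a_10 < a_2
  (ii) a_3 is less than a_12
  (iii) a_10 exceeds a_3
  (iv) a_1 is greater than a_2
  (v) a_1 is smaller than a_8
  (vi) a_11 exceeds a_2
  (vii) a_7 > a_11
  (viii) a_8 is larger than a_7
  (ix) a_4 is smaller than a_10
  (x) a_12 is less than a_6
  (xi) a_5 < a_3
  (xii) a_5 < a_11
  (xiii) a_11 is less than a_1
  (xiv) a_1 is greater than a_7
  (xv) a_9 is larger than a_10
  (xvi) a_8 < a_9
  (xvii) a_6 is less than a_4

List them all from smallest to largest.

Nothing is placed below a_5, so it is least; from there a_5 < a_3; a_3 < a_12; a_12 < a_6; a_6 < a_4; a_4 < a_10; a_10 < a_2; a_2 < a_11; a_11 < a_7; a_7 < a_1; a_1 < a_8; a_8 < a_9, each given directly.

a_5 < a_3 < a_12 < a_6 < a_4 < a_10 < a_2 < a_11 < a_7 < a_1 < a_8 < a_9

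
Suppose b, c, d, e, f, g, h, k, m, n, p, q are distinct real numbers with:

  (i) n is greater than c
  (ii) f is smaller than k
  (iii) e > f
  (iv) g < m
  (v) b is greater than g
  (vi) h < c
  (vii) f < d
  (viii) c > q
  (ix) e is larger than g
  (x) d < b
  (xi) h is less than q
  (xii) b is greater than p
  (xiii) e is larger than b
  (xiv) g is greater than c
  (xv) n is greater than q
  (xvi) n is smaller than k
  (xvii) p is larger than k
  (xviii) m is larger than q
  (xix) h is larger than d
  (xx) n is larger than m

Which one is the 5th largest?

n

The consecutive relations fix a unique order: f < d < h < q < c < g < m < n < k < p < b < e.
The 5th largest is n.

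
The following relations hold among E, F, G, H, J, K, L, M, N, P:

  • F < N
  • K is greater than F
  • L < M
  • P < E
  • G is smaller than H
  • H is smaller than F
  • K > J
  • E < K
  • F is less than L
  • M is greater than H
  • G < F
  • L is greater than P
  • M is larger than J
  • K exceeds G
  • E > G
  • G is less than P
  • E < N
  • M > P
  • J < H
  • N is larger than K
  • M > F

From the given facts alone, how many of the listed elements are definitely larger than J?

Directly above J: H, K, M.
One step further: F, N (5 so far).
One step further: L (6 so far).
No other element is forced above J by the given relations, so the count is 6.

6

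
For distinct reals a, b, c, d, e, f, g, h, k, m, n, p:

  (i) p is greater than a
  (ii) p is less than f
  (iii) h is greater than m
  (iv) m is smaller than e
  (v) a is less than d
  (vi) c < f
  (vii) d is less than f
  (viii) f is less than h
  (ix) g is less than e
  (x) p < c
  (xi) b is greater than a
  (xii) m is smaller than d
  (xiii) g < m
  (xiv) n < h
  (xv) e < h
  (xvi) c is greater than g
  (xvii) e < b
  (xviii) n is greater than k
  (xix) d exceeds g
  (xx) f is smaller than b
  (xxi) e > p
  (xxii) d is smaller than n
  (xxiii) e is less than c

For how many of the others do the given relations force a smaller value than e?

Directly below e: g, m, p.
One step further: a (4 so far).
No other element is forced below e by the given relations, so the count is 4.

4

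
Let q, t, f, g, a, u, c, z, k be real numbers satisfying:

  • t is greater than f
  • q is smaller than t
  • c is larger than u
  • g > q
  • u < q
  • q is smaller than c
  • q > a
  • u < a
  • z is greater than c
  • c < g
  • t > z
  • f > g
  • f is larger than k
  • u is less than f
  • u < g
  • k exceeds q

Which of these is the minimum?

Chaining upward from u: directly above it, a, q, c, g, f; then k, z, t.
That covers every other element, and nothing is given below u, so u is the minimum.

u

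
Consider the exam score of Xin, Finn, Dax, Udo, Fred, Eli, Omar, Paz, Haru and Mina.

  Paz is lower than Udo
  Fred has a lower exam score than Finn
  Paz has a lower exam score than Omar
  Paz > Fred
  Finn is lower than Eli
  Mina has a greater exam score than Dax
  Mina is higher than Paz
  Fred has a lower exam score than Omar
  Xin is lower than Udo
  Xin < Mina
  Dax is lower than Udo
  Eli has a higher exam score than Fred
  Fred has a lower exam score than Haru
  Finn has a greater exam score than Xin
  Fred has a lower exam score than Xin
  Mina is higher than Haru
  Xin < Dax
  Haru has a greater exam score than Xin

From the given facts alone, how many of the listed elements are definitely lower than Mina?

The elements the relations force below Mina are Fred, Xin, Dax, Paz, Haru — no chain reaches any other.
That is 5.

5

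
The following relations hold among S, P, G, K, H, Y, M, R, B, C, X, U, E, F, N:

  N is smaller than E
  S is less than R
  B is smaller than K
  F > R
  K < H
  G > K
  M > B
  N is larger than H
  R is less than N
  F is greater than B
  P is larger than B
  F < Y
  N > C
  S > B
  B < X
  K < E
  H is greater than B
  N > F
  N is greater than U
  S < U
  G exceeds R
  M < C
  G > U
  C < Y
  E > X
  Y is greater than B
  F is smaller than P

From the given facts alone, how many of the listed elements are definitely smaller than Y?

The elements the relations force below Y are B, M, S, R, C, F — no chain reaches any other.
That is 6.

6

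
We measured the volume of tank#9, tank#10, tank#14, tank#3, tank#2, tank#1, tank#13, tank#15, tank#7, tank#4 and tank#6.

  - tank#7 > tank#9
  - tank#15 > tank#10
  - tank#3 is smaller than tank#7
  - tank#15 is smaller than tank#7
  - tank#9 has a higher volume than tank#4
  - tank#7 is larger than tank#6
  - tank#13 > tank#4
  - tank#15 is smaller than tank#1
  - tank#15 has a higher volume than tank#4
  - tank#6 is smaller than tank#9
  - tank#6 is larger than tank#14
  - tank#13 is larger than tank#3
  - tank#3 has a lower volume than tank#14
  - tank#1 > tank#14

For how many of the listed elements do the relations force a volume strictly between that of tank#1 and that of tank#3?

The relations place tank#3 below tank#1. An element lies strictly between them when it is forced above tank#3 and also forced below tank#1.
Above tank#3: {tank#14, tank#13, tank#6, tank#9, tank#7}. Below tank#1: {tank#10, tank#4, tank#14, tank#15}.
Intersection: {tank#14} — 1.

1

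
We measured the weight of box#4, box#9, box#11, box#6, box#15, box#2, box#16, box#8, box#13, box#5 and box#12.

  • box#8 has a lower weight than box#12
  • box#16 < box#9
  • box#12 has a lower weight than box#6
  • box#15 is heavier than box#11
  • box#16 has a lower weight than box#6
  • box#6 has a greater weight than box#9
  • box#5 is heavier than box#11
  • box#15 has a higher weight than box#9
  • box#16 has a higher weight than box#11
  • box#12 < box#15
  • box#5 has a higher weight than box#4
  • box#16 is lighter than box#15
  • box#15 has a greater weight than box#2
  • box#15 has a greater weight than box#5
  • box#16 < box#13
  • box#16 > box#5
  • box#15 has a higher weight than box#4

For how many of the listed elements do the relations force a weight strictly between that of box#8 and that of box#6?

Chaining upward from box#8 reaches: box#12, box#15.
Chaining downward from box#6 reaches: box#11, box#4, box#5, box#12, box#16, box#9.
Strictly between box#8 and box#6 are those in both lists: box#12 — 1 element.

1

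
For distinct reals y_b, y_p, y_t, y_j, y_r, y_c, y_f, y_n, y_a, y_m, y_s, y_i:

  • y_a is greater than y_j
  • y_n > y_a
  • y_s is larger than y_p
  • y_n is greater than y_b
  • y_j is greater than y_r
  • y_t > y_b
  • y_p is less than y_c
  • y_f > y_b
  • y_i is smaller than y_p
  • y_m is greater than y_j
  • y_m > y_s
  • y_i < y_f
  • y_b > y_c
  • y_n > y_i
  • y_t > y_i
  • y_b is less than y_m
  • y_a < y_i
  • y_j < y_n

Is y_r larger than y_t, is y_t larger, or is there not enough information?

y_r < y_j and y_j < y_a give y_r < y_a.
With y_a < y_i: y_r < y_j < y_a < y_i.
Then y_i < y_p extends the chain to y_p.
With y_p < y_c: y_r < y_j < y_a < y_i < y_p < y_c.
With y_c < y_b: y_r < y_j < y_a < y_i < y_p < y_c < y_b.
With y_b < y_t: y_r < y_j < y_a < y_i < y_p < y_c < y_b < y_t.
So y_t is larger.

y_t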